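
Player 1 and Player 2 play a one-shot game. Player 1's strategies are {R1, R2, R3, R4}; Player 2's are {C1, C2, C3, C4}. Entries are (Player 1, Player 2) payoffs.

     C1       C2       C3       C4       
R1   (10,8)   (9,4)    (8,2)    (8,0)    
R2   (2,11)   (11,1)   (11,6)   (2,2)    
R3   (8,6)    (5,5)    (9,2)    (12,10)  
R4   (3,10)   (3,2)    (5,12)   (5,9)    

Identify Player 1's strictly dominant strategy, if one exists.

No strictly dominant strategy

A strategy is strictly dominant if it gives Player 1 a strictly higher payoff than every other strategy, against every choice by the opponent.
R1 is not dominant: against C2, R2 gives 11 > 9.
R2 is not dominant: against C1, R1 gives 10 > 2.
R3 is not dominant: against C1, R1 gives 10 > 8.
R4 is not dominant: against C1, R1 gives 10 > 3.
No single strategy is best against every opponent action.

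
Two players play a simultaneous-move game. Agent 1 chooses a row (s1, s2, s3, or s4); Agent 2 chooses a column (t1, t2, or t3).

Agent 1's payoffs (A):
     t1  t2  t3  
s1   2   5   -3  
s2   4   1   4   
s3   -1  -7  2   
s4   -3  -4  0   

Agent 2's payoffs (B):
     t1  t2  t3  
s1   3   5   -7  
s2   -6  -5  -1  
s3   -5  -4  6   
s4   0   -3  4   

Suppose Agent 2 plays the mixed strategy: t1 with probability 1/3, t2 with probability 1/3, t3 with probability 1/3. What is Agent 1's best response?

s2

Agent 1's best reply maximizes expected payoff against the mix.
s1: (1/3)·2 + (1/3)·5 + (1/3)·(-3) = 4/3
s2: (1/3)·4 + (1/3)·1 + (1/3)·4 = 3
s3: (1/3)·(-1) + (1/3)·(-7) + (1/3)·2 = -2
s4: (1/3)·(-3) + (1/3)·(-4) + (1/3)·0 = -7/3
Highest expected payoff is 3, from s2.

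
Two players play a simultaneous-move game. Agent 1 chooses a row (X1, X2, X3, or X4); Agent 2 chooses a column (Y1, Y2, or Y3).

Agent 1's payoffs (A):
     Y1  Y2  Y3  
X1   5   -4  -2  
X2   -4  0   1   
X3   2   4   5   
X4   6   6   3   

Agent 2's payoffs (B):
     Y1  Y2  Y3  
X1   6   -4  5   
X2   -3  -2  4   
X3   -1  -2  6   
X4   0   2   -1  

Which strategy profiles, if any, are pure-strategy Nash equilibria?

Find each player's best response to every opponent strategy; NE are the intersections.
Agent 1's best responses — vs Y1: X4 (payoff 6); vs Y2: X4 (payoff 6); vs Y3: X3 (payoff 5).
Agent 2's best responses — vs X1: Y1 (payoff 6); vs X2: Y3 (payoff 4); vs X3: Y3 (payoff 6); vs X4: Y2 (payoff 2).
Mutual best responses occur at (X3, Y3) and (X4, Y2); at each, neither player gains by switching.

(X3, Y3) and (X4, Y2)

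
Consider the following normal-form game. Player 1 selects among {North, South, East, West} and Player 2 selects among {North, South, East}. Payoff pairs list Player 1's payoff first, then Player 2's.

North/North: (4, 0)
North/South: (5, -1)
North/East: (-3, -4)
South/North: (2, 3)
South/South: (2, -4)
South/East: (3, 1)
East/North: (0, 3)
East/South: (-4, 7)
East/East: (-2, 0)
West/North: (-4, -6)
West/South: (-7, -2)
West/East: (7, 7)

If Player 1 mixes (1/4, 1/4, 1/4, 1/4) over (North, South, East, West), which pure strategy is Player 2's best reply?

East

Compute Player 2's expected payoff from each pure strategy against the given mix.
North: (1/4)·0 + (1/4)·3 + (1/4)·3 + (1/4)·(-6) = 0
South: (1/4)·(-1) + (1/4)·(-4) + (1/4)·7 + (1/4)·(-2) = 0
East: (1/4)·(-4) + (1/4)·1 + (1/4)·0 + (1/4)·7 = 1
Highest expected payoff is 1, from East.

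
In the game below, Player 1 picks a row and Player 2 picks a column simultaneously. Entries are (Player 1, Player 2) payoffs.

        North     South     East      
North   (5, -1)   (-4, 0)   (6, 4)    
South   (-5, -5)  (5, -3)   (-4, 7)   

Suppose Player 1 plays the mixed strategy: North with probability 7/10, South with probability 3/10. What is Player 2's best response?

Player 2's best reply maximizes expected payoff against the mix.
North: (7/10)·(-1) + (3/10)·(-5) = -11/5
South: (7/10)·0 + (3/10)·(-3) = -9/10
East: (7/10)·4 + (3/10)·7 = 49/10
Highest expected payoff is 49/10, from East.

East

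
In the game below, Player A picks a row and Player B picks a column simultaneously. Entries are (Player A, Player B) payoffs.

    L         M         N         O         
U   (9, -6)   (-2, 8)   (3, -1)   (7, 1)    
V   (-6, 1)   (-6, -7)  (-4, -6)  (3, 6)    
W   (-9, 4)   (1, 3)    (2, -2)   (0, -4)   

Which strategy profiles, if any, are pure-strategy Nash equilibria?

Find each player's best response to every opponent strategy; NE are the intersections.
Player A's best responses — vs L: U (payoff 9); vs M: W (payoff 1); vs N: U (payoff 3); vs O: U (payoff 7).
Player B's best responses — vs U: M (payoff 8); vs V: O (payoff 6); vs W: L (payoff 4).
No cell has both players best-responding. For instance, Player A's best reply to L is U, but against U Player B prefers M over L.

None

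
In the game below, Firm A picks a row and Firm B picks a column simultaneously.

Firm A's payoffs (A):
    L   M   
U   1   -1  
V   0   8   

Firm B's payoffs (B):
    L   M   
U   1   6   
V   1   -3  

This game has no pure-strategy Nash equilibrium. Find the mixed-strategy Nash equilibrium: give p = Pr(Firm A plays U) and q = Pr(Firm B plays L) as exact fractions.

p = 4/9, q = 9/10

Each player's mixing probability is pinned down by making the *other* player indifferent.
Firm B indifferent between L and M: p·1 + (1−p)·1 = p·6 + (1−p)·(-3) ⟹ 1 + 0p = (-3) + 9p ⟹ p = 4/9.
Firm A indifferent between U and V: q·1 + (1−q)·(-1) = q·0 + (1−q)·8 ⟹ (-1) + 2q = 8 + (-8)q ⟹ q = 9/10.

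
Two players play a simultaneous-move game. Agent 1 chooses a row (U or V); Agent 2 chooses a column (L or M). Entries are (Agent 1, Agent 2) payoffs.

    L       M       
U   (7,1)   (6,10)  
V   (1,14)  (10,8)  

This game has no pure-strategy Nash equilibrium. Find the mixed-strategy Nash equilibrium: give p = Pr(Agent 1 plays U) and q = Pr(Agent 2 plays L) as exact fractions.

In a mixed NE each player is indifferent between their pure strategies, so the opponent's mix sets the indifference.
Agent 2 indifferent between L and M: p·1 + (1−p)·14 = p·10 + (1−p)·8 ⟹ 14 + (-13)p = 8 + 2p ⟹ p = 2/5.
Agent 1 indifferent between U and V: q·7 + (1−q)·6 = q·1 + (1−q)·10 ⟹ 6 + 1q = 10 + (-9)q ⟹ q = 2/5.

p = 2/5, q = 2/5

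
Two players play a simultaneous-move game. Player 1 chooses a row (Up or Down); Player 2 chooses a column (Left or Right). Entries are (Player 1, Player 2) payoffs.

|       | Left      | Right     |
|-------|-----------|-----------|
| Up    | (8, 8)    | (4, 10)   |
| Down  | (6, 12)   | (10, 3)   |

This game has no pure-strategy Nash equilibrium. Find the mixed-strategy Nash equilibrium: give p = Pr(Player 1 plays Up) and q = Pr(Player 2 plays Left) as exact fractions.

Each player's mixing probability is pinned down by making the *other* player indifferent.
Player 2 indifferent between Left and Right: p·8 + (1−p)·12 = p·10 + (1−p)·3 ⟹ 12 + (-4)p = 3 + 7p ⟹ p = 9/11.
Player 1 indifferent between Up and Down: q·8 + (1−q)·4 = q·6 + (1−q)·10 ⟹ 4 + 4q = 10 + (-4)q ⟹ q = 3/4.

p = 9/11, q = 3/4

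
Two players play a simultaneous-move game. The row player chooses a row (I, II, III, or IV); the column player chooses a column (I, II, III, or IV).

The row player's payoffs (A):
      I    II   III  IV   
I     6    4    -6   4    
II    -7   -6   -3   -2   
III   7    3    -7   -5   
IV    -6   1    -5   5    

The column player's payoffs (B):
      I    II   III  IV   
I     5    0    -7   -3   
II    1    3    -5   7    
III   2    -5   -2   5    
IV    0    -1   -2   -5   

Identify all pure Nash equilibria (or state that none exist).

None

Find each player's best response to every opponent strategy; NE are the intersections.
The row player's best responses — vs I: III (payoff 7); vs II: I (payoff 4); vs III: II (payoff -3); vs IV: IV (payoff 5).
The column player's best responses — vs I: I (payoff 5); vs II: IV (payoff 7); vs III: IV (payoff 5); vs IV: I (payoff 0).
No cell has both players best-responding. For instance, the row player's best reply to III is II, but against II the column player prefers IV over III.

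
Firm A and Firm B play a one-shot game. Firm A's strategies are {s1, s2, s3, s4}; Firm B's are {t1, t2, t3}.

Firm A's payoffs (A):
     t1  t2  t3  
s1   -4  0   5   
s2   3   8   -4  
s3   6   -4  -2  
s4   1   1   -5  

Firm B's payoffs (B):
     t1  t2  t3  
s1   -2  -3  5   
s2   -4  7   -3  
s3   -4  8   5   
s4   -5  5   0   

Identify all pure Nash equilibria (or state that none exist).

(s1, t3) and (s2, t2)

Check mutual best responses: a cell is a NE iff neither player can gain by unilaterally deviating.
Firm A's best responses — vs t1: s3 (payoff 6); vs t2: s2 (payoff 8); vs t3: s1 (payoff 5).
Firm B's best responses — vs s1: t3 (payoff 5); vs s2: t2 (payoff 7); vs s3: t2 (payoff 8); vs s4: t2 (payoff 5).
Mutual best responses occur at (s1, t3) and (s2, t2); at each, neither player gains by switching.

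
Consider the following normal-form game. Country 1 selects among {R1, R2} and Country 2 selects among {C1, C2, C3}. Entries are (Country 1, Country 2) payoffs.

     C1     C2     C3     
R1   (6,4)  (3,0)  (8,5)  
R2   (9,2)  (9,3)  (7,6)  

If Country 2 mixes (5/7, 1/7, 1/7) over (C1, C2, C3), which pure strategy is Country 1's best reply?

Compute Country 1's expected payoff from each pure strategy against the given mix.
R1: (5/7)·6 + (1/7)·3 + (1/7)·8 = 41/7
R2: (5/7)·9 + (1/7)·9 + (1/7)·7 = 61/7
Highest expected payoff is 61/7, from R2.

R2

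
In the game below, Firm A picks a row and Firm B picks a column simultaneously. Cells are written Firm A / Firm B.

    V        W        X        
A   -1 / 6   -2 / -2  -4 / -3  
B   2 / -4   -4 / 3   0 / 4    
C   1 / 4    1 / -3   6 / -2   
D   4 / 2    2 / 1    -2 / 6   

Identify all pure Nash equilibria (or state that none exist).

No pure-strategy Nash equilibrium

A profile is a Nash equilibrium when each player is best-responding to the other.
Firm A's best responses — vs V: D (payoff 4); vs W: D (payoff 2); vs X: C (payoff 6).
Firm B's best responses — vs A: V (payoff 6); vs B: X (payoff 4); vs C: V (payoff 4); vs D: X (payoff 6).
No cell has both players best-responding. For instance, Firm A's best reply to W is D, but against D Firm B prefers X over W.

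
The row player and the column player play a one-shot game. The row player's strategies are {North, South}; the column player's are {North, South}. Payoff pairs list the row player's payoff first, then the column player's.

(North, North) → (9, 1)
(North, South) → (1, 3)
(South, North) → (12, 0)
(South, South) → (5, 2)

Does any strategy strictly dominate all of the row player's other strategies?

South

Check whether one of the row player's strategies beats all alternatives regardless of what the opponent does.
South strictly dominates: vs North: 12 > 9; vs South: 5 > 1.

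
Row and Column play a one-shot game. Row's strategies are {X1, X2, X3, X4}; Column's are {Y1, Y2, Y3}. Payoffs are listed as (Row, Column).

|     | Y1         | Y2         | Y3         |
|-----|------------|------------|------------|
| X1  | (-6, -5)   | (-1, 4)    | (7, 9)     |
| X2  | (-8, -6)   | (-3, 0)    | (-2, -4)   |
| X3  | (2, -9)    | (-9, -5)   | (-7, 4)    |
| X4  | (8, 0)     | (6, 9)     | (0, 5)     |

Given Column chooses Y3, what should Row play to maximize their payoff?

With Column fixed at Y3, Row's payoffs are: X1 → 7, X2 → -2, X3 → -7, X4 → 0.
The maximum is 7, achieved by X1.

X1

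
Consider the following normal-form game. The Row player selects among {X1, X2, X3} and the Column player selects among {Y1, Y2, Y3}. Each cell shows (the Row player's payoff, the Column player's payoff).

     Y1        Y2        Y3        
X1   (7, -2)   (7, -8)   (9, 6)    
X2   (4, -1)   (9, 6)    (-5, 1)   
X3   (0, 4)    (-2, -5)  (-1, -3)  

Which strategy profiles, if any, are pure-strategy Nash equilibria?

(X1, Y3) and (X2, Y2)

A profile is a Nash equilibrium when each player is best-responding to the other.
The Row player's best responses — vs Y1: X1 (payoff 7); vs Y2: X2 (payoff 9); vs Y3: X1 (payoff 9).
The Column player's best responses — vs X1: Y3 (payoff 6); vs X2: Y2 (payoff 6); vs X3: Y1 (payoff 4).
Mutual best responses occur at (X1, Y3) and (X2, Y2); at each, neither player gains by switching.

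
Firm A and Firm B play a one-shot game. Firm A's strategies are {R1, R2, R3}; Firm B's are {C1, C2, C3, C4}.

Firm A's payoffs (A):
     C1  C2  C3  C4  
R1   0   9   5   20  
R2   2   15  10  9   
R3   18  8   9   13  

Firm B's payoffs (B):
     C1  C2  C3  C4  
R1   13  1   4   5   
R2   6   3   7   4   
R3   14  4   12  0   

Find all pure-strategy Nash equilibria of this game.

(R2, C3) and (R3, C1)

A profile is a Nash equilibrium when each player is best-responding to the other.
Firm A's best responses — vs C1: R3 (payoff 18); vs C2: R2 (payoff 15); vs C3: R2 (payoff 10); vs C4: R1 (payoff 20).
Firm B's best responses — vs R1: C1 (payoff 13); vs R2: C3 (payoff 7); vs R3: C1 (payoff 14).
Mutual best responses occur at (R2, C3) and (R3, C1); at each, neither player gains by switching.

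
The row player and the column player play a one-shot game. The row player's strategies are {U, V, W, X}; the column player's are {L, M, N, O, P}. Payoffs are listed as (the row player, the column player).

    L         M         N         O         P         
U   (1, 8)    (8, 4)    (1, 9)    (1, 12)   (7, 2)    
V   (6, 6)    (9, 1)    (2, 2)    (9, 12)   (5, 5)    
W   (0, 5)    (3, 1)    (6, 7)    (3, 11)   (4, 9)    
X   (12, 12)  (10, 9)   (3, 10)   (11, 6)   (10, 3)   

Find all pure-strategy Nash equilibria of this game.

Check mutual best responses: a cell is a NE iff neither player can gain by unilaterally deviating.
The row player's best responses — vs L: X (payoff 12); vs M: X (payoff 10); vs N: W (payoff 6); vs O: X (payoff 11); vs P: X (payoff 10).
The column player's best responses — vs U: O (payoff 12); vs V: O (payoff 12); vs W: O (payoff 11); vs X: L (payoff 12).
The only mutual best response is (X, L); neither player gains by switching there.

(X, L)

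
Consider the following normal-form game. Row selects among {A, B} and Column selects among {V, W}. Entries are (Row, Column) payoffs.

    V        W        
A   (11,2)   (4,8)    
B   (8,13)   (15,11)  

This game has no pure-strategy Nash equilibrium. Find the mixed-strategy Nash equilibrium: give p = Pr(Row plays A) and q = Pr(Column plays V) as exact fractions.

p = 1/4, q = 11/14

In a mixed NE each player is indifferent between their pure strategies, so the opponent's mix sets the indifference.
Column indifferent between V and W: p·2 + (1−p)·13 = p·8 + (1−p)·11 ⟹ 13 + (-11)p = 11 + (-3)p ⟹ p = 1/4.
Row indifferent between A and B: q·11 + (1−q)·4 = q·8 + (1−q)·15 ⟹ 4 + 7q = 15 + (-7)q ⟹ q = 11/14.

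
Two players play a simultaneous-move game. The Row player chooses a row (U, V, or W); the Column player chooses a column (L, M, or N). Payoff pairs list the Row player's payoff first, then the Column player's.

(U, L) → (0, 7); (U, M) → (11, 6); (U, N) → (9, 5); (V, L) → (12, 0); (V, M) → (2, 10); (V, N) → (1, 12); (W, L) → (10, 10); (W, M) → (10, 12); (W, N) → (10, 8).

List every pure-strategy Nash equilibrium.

There is no pure-strategy Nash equilibrium

Check mutual best responses: a cell is a NE iff neither player can gain by unilaterally deviating.
The Row player's best responses — vs L: V (payoff 12); vs M: U (payoff 11); vs N: W (payoff 10).
The Column player's best responses — vs U: L (payoff 7); vs V: N (payoff 12); vs W: M (payoff 12).
No cell has both players best-responding. For instance, the Row player's best reply to L is V, but against V the Column player prefers N over L.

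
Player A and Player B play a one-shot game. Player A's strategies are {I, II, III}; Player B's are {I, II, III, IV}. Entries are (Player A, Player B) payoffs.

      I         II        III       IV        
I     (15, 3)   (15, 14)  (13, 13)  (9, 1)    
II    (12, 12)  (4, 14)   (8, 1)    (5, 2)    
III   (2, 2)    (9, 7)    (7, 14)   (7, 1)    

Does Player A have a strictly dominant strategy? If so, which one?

Check whether one of Player A's strategies beats all alternatives regardless of what the opponent does.
I strictly dominates: vs I: 15 > each of {12, 2}; vs II: 15 > each of {4, 9}; vs III: 13 > each of {8, 7}; vs IV: 9 > each of {5, 7}.

I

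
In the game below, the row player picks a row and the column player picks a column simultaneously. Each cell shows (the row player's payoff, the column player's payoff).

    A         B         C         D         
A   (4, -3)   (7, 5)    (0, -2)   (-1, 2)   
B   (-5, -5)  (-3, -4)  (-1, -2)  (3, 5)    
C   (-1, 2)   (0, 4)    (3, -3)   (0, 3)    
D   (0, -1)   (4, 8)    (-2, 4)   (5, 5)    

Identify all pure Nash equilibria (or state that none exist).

Check mutual best responses: a cell is a NE iff neither player can gain by unilaterally deviating.
The row player's best responses — vs A: A (payoff 4); vs B: A (payoff 7); vs C: C (payoff 3); vs D: D (payoff 5).
The column player's best responses — vs A: B (payoff 5); vs B: D (payoff 5); vs C: B (payoff 4); vs D: B (payoff 8).
The only mutual best response is (A, B); neither player gains by switching there.

(A, B)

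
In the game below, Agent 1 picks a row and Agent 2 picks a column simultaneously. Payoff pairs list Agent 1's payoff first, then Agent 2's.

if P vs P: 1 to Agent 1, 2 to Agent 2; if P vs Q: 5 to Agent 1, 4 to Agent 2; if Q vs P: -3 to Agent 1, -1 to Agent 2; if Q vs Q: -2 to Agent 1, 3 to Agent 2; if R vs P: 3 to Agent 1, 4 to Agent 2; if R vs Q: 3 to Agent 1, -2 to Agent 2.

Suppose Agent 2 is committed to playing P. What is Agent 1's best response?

With Agent 2 fixed at P, Agent 1's payoffs are: P → 1, Q → -3, R → 3.
The maximum is 3, achieved by R.

R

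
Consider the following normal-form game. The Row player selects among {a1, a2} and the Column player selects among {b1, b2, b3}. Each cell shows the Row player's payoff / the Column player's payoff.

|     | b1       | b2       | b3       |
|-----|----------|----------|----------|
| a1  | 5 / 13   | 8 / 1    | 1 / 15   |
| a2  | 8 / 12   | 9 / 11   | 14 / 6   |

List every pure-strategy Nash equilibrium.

Check mutual best responses: a cell is a NE iff neither player can gain by unilaterally deviating.
The Row player's best responses — vs b1: a2 (payoff 8); vs b2: a2 (payoff 9); vs b3: a2 (payoff 14).
The Column player's best responses — vs a1: b3 (payoff 15); vs a2: b1 (payoff 12).
The only mutual best response is (a2, b1); neither player gains by switching there.

(a2, b1)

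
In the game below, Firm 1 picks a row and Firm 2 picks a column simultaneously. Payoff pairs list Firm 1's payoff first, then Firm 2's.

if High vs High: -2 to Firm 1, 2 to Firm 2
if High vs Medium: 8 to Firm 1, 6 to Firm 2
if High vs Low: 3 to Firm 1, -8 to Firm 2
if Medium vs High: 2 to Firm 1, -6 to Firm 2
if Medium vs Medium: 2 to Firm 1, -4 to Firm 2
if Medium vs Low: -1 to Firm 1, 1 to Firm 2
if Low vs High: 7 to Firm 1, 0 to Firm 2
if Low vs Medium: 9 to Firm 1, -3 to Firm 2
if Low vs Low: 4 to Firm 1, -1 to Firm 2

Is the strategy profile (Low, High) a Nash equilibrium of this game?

Yes

Holding Firm 2 at High: Firm 1 gets 7 from Low, versus -2 from High, 2 from Medium. No profitable deviation for Firm 1.
Holding Firm 1 at Low: Firm 2 gets 0 from High, versus -3 from Medium, -1 from Low. No profitable deviation for Firm 2 either.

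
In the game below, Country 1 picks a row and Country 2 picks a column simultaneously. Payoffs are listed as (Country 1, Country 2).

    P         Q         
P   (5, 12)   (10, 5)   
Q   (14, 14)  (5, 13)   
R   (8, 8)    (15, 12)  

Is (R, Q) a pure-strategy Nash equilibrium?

Yes

Holding Country 2 at Q: Country 1 gets 15 from R, versus 10 from P, 5 from Q. No profitable deviation for Country 1.
Holding Country 1 at R: Country 2 gets 12 from Q, versus 8 from P. No profitable deviation for Country 2 either.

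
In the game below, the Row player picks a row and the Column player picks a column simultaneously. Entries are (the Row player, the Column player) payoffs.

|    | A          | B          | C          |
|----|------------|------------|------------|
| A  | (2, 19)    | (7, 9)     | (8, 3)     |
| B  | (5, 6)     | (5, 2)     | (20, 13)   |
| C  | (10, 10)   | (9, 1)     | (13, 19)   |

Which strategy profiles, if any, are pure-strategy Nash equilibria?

(B, C)

Find each player's best response to every opponent strategy; NE are the intersections.
The Row player's best responses — vs A: C (payoff 10); vs B: C (payoff 9); vs C: B (payoff 20).
The Column player's best responses — vs A: A (payoff 19); vs B: C (payoff 13); vs C: C (payoff 19).
The only mutual best response is (B, C); neither player gains by switching there.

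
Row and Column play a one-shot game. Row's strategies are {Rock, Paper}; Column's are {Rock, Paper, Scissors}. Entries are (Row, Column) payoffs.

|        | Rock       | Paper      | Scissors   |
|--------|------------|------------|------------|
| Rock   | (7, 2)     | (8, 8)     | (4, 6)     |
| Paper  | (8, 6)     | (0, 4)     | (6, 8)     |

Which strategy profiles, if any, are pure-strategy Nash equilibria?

(Rock, Paper) and (Paper, Scissors)

Find each player's best response to every opponent strategy; NE are the intersections.
Row's best responses — vs Rock: Paper (payoff 8); vs Paper: Rock (payoff 8); vs Scissors: Paper (payoff 6).
Column's best responses — vs Rock: Paper (payoff 8); vs Paper: Scissors (payoff 8).
Mutual best responses occur at (Rock, Paper) and (Paper, Scissors); at each, neither player gains by switching.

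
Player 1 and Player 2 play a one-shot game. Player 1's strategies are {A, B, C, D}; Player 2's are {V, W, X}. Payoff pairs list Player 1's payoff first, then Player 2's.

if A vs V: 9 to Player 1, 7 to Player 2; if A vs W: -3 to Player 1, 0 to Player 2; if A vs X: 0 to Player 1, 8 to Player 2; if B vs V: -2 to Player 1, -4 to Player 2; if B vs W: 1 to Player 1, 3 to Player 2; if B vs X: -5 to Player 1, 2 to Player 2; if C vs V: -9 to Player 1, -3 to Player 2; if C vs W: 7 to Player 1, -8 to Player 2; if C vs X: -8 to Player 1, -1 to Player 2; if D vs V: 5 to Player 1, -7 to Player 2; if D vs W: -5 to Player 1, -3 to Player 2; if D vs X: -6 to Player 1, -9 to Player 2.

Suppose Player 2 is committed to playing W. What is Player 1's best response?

With Player 2 fixed at W, Player 1's payoffs are: A → -3, B → 1, C → 7, D → -5.
The maximum is 7, achieved by C.

C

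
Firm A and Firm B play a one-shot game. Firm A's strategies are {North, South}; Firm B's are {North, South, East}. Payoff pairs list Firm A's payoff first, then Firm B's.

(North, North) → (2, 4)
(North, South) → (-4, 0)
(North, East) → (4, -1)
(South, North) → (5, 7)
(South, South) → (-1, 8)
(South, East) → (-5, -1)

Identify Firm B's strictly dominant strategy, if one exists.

None

Check whether one of Firm B's strategies beats all alternatives regardless of what the opponent does.
North is not dominant: against South, South gives 8 > 7.
South is not dominant: against North, North gives 4 > 0.
East is not dominant: against North, North gives 4 > -1.
No single strategy is best against every opponent action.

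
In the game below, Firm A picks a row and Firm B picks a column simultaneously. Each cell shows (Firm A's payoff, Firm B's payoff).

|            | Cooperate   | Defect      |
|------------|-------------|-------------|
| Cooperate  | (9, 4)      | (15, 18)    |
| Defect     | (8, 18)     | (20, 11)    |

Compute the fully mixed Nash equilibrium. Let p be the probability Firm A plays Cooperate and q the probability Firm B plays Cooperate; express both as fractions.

p = 1/3, q = 5/6

In a mixed NE each player is indifferent between their pure strategies, so the opponent's mix sets the indifference.
Firm B indifferent between Cooperate and Defect: p·4 + (1−p)·18 = p·18 + (1−p)·11 ⟹ 18 + (-14)p = 11 + 7p ⟹ p = 1/3.
Firm A indifferent between Cooperate and Defect: q·9 + (1−q)·15 = q·8 + (1−q)·20 ⟹ 15 + (-6)q = 20 + (-12)q ⟹ q = 5/6.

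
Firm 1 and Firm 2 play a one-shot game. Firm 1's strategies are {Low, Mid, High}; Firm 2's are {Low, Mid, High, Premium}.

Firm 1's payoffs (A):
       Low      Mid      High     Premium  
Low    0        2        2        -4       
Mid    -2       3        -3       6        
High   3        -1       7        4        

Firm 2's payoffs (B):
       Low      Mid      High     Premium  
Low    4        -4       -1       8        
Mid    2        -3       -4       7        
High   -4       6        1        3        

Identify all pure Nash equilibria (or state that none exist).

Find each player's best response to every opponent strategy; NE are the intersections.
Firm 1's best responses — vs Low: High (payoff 3); vs Mid: Mid (payoff 3); vs High: High (payoff 7); vs Premium: Mid (payoff 6).
Firm 2's best responses — vs Low: Premium (payoff 8); vs Mid: Premium (payoff 7); vs High: Mid (payoff 6).
The only mutual best response is (Mid, Premium); neither player gains by switching there.

(Mid, Premium)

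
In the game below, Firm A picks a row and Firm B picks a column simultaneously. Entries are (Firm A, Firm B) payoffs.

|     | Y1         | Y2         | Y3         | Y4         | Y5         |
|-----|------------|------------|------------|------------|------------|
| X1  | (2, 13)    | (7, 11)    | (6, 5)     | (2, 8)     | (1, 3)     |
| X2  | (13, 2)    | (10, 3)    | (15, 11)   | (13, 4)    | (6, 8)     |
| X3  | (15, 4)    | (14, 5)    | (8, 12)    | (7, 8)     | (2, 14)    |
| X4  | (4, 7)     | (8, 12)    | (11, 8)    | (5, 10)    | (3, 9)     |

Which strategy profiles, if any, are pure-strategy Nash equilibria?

(X2, Y3)

A profile is a Nash equilibrium when each player is best-responding to the other.
Firm A's best responses — vs Y1: X3 (payoff 15); vs Y2: X3 (payoff 14); vs Y3: X2 (payoff 15); vs Y4: X2 (payoff 13); vs Y5: X2 (payoff 6).
Firm B's best responses — vs X1: Y1 (payoff 13); vs X2: Y3 (payoff 11); vs X3: Y5 (payoff 14); vs X4: Y2 (payoff 12).
The only mutual best response is (X2, Y3); neither player gains by switching there.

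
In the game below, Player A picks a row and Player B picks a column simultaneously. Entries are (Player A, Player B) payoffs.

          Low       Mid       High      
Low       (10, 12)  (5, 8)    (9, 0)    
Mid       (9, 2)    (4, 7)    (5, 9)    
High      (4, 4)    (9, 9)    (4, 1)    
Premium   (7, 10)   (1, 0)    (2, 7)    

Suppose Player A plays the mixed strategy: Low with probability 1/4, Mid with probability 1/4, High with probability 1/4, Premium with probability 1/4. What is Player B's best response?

Low

Compute Player B's expected payoff from each pure strategy against the given mix.
Low: (1/4)·12 + (1/4)·2 + (1/4)·4 + (1/4)·10 = 7
Mid: (1/4)·8 + (1/4)·7 + (1/4)·9 + (1/4)·0 = 6
High: (1/4)·0 + (1/4)·9 + (1/4)·1 + (1/4)·7 = 17/4
Highest expected payoff is 7, from Low.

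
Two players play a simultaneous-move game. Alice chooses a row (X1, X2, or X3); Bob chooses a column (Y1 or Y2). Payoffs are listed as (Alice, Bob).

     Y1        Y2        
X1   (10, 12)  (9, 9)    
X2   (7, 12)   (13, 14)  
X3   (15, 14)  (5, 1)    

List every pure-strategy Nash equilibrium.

A profile is a Nash equilibrium when each player is best-responding to the other.
Alice's best responses — vs Y1: X3 (payoff 15); vs Y2: X2 (payoff 13).
Bob's best responses — vs X1: Y1 (payoff 12); vs X2: Y2 (payoff 14); vs X3: Y1 (payoff 14).
Mutual best responses occur at (X2, Y2) and (X3, Y1); at each, neither player gains by switching.

(X2, Y2) and (X3, Y1)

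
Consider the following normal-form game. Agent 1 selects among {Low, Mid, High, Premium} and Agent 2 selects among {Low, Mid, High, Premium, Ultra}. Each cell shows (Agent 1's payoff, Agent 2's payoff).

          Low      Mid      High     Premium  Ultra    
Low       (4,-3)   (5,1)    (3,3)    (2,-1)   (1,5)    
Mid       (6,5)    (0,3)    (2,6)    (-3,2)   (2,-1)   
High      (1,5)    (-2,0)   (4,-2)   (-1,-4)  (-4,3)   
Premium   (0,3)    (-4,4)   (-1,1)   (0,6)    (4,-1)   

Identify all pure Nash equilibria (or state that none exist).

Find each player's best response to every opponent strategy; NE are the intersections.
Agent 1's best responses — vs Low: Mid (payoff 6); vs Mid: Low (payoff 5); vs High: High (payoff 4); vs Premium: Low (payoff 2); vs Ultra: Premium (payoff 4).
Agent 2's best responses — vs Low: Ultra (payoff 5); vs Mid: High (payoff 6); vs High: Low (payoff 5); vs Premium: Premium (payoff 6).
No cell has both players best-responding. For instance, Agent 1's best reply to Mid is Low, but against Low Agent 2 prefers Ultra over Mid.

No pure-strategy Nash equilibrium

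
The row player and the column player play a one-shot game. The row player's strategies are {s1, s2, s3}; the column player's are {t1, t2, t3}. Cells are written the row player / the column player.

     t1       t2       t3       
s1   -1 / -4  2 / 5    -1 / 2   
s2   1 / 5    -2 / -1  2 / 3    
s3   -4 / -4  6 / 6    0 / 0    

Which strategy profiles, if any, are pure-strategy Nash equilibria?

Find each player's best response to every opponent strategy; NE are the intersections.
The row player's best responses — vs t1: s2 (payoff 1); vs t2: s3 (payoff 6); vs t3: s2 (payoff 2).
The column player's best responses — vs s1: t2 (payoff 5); vs s2: t1 (payoff 5); vs s3: t2 (payoff 6).
Mutual best responses occur at (s2, t1) and (s3, t2); at each, neither player gains by switching.

(s2, t1) and (s3, t2)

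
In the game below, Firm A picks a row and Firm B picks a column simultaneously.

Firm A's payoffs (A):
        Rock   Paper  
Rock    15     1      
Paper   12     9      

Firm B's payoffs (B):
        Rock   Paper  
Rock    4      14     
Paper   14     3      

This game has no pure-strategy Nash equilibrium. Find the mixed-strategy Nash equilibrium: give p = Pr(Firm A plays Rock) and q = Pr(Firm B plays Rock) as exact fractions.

p = 11/21, q = 8/11

Each player's mixing probability is pinned down by making the *other* player indifferent.
Firm B indifferent between Rock and Paper: p·4 + (1−p)·14 = p·14 + (1−p)·3 ⟹ 14 + (-10)p = 3 + 11p ⟹ p = 11/21.
Firm A indifferent between Rock and Paper: q·15 + (1−q)·1 = q·12 + (1−q)·9 ⟹ 1 + 14q = 9 + 3q ⟹ q = 8/11.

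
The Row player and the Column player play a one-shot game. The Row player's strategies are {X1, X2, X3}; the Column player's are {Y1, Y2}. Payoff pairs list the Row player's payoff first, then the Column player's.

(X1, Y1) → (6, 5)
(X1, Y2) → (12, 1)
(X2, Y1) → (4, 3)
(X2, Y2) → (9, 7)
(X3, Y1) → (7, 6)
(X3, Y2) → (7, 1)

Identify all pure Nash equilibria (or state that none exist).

Check mutual best responses: a cell is a NE iff neither player can gain by unilaterally deviating.
The Row player's best responses — vs Y1: X3 (payoff 7); vs Y2: X1 (payoff 12).
The Column player's best responses — vs X1: Y1 (payoff 5); vs X2: Y2 (payoff 7); vs X3: Y1 (payoff 6).
The only mutual best response is (X3, Y1); neither player gains by switching there.

(X3, Y1)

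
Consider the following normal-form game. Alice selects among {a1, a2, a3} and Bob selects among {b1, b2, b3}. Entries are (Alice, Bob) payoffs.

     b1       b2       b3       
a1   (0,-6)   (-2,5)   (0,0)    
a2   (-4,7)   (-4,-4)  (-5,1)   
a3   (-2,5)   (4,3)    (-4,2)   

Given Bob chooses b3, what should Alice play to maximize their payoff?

a1

With Bob fixed at b3, Alice's payoffs are: a1 → 0, a2 → -5, a3 → -4.
The maximum is 0, achieved by a1.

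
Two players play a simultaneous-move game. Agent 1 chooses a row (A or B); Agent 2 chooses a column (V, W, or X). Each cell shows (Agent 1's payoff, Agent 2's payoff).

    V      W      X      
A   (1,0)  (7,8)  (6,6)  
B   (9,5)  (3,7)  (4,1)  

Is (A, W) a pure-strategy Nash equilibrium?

Yes

Holding Agent 2 at W: Agent 1 gets 7 from A, versus 3 from B. No profitable deviation for Agent 1.
Holding Agent 1 at A: Agent 2 gets 8 from W, versus 0 from V, 6 from X. No profitable deviation for Agent 2 either.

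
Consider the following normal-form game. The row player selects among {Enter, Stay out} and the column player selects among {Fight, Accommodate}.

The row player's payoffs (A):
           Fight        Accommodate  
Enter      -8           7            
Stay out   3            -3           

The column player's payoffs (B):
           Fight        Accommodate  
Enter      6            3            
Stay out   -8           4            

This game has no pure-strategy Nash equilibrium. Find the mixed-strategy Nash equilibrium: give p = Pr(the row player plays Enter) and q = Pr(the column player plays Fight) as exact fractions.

p = 4/5, q = 10/21

In a mixed NE each player is indifferent between their pure strategies, so the opponent's mix sets the indifference.
The column player indifferent between Fight and Accommodate: p·6 + (1−p)·(-8) = p·3 + (1−p)·4 ⟹ (-8) + 14p = 4 + (-1)p ⟹ p = 4/5.
The row player indifferent between Enter and Stay out: q·(-8) + (1−q)·7 = q·3 + (1−q)·(-3) ⟹ 7 + (-15)q = (-3) + 6q ⟹ q = 10/21.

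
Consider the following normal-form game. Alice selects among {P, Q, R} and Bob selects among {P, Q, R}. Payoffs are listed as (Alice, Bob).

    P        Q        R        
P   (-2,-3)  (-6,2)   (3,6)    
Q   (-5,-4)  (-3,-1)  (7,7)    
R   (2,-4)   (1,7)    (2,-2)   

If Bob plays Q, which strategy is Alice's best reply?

R

With Bob fixed at Q, Alice's payoffs are: P → -6, Q → -3, R → 1.
The maximum is 1, achieved by R.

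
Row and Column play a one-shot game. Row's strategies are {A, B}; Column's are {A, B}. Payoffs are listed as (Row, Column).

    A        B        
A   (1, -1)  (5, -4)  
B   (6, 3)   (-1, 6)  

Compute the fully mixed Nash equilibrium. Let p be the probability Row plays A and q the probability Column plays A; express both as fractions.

In a mixed NE each player is indifferent between their pure strategies, so the opponent's mix sets the indifference.
Column indifferent between A and B: p·(-1) + (1−p)·3 = p·(-4) + (1−p)·6 ⟹ 3 + (-4)p = 6 + (-10)p ⟹ p = 1/2.
Row indifferent between A and B: q·1 + (1−q)·5 = q·6 + (1−q)·(-1) ⟹ 5 + (-4)q = (-1) + 7q ⟹ q = 6/11.

p = 1/2, q = 6/11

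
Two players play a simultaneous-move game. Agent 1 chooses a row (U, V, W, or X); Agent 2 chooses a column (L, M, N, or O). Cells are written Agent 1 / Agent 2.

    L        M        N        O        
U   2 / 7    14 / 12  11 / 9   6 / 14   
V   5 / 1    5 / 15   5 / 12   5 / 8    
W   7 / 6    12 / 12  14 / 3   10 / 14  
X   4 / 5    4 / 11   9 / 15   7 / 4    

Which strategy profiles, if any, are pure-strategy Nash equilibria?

Find each player's best response to every opponent strategy; NE are the intersections.
Agent 1's best responses — vs L: W (payoff 7); vs M: U (payoff 14); vs N: W (payoff 14); vs O: W (payoff 10).
Agent 2's best responses — vs U: O (payoff 14); vs V: M (payoff 15); vs W: O (payoff 14); vs X: N (payoff 15).
The only mutual best response is (W, O); neither player gains by switching there.

(W, O)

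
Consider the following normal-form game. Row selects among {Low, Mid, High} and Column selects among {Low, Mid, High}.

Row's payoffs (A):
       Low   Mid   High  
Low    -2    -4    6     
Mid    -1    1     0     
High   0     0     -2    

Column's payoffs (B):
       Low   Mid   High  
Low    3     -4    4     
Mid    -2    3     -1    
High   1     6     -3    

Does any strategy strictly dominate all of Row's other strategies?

Check whether one of Row's strategies beats all alternatives regardless of what the opponent does.
Low is not dominant: against Low, Mid gives -1 > -2.
Mid is not dominant: against Low, High gives 0 > -1.
High is not dominant: against Mid, Mid gives 1 > 0.
No single strategy is best against every opponent action.

No strictly dominant strategy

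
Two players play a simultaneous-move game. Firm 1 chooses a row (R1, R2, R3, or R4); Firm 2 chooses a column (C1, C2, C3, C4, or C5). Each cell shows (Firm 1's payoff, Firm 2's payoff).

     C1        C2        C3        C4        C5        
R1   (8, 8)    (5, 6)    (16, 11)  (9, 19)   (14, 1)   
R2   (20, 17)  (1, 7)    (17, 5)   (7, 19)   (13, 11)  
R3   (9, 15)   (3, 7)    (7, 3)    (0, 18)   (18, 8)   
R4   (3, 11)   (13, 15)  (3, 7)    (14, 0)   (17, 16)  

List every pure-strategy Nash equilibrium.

Find each player's best response to every opponent strategy; NE are the intersections.
Firm 1's best responses — vs C1: R2 (payoff 20); vs C2: R4 (payoff 13); vs C3: R2 (payoff 17); vs C4: R4 (payoff 14); vs C5: R3 (payoff 18).
Firm 2's best responses — vs R1: C4 (payoff 19); vs R2: C4 (payoff 19); vs R3: C4 (payoff 18); vs R4: C5 (payoff 16).
No cell has both players best-responding. For instance, Firm 1's best reply to C5 is R3, but against R3 Firm 2 prefers C4 over C5.

None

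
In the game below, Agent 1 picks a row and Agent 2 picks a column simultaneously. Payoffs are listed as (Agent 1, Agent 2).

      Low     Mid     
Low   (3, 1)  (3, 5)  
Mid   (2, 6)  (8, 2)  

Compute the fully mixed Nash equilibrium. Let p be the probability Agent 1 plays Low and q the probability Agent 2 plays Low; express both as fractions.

In a mixed NE each player is indifferent between their pure strategies, so the opponent's mix sets the indifference.
Agent 2 indifferent between Low and Mid: p·1 + (1−p)·6 = p·5 + (1−p)·2 ⟹ 6 + (-5)p = 2 + 3p ⟹ p = 1/2.
Agent 1 indifferent between Low and Mid: q·3 + (1−q)·3 = q·2 + (1−q)·8 ⟹ 3 + 0q = 8 + (-6)q ⟹ q = 5/6.

p = 1/2, q = 5/6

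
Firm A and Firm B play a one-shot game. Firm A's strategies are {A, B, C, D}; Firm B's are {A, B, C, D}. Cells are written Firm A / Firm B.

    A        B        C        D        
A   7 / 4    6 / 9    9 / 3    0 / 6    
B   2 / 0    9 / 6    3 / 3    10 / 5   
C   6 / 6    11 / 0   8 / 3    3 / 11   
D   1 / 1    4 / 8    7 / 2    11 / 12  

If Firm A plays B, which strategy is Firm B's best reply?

B

With Firm A fixed at B, Firm B's payoffs are: A → 0, B → 6, C → 3, D → 5.
The maximum is 6, achieved by B.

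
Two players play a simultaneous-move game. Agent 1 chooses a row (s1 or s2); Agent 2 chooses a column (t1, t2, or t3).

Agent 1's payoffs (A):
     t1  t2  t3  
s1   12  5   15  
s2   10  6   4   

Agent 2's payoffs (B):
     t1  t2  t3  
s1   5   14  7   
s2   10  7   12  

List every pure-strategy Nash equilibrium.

There is no pure-strategy Nash equilibrium

A profile is a Nash equilibrium when each player is best-responding to the other.
Agent 1's best responses — vs t1: s1 (payoff 12); vs t2: s2 (payoff 6); vs t3: s1 (payoff 15).
Agent 2's best responses — vs s1: t2 (payoff 14); vs s2: t3 (payoff 12).
No cell has both players best-responding. For instance, Agent 1's best reply to t1 is s1, but against s1 Agent 2 prefers t2 over t1.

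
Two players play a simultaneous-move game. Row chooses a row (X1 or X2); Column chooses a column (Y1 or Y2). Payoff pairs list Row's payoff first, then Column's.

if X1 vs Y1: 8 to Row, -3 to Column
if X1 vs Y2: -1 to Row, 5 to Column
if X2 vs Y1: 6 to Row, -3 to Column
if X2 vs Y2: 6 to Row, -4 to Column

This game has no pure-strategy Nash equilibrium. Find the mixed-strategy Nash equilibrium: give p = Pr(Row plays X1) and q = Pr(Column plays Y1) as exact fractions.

In a mixed NE each player is indifferent between their pure strategies, so the opponent's mix sets the indifference.
Column indifferent between Y1 and Y2: p·(-3) + (1−p)·(-3) = p·5 + (1−p)·(-4) ⟹ (-3) + 0p = (-4) + 9p ⟹ p = 1/9.
Row indifferent between X1 and X2: q·8 + (1−q)·(-1) = q·6 + (1−q)·6 ⟹ (-1) + 9q = 6 + 0q ⟹ q = 7/9.

p = 1/9, q = 7/9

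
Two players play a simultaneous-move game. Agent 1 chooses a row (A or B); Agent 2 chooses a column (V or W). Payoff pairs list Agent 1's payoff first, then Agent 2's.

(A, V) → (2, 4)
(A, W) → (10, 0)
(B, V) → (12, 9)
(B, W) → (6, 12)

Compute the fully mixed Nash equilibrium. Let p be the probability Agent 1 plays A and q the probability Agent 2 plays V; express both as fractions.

p = 3/7, q = 2/7

In a mixed NE each player is indifferent between their pure strategies, so the opponent's mix sets the indifference.
Agent 2 indifferent between V and W: p·4 + (1−p)·9 = p·0 + (1−p)·12 ⟹ 9 + (-5)p = 12 + (-12)p ⟹ p = 3/7.
Agent 1 indifferent between A and B: q·2 + (1−q)·10 = q·12 + (1−q)·6 ⟹ 10 + (-8)q = 6 + 6q ⟹ q = 2/7.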